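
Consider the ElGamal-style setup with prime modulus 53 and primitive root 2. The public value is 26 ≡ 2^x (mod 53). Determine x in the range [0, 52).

25

Baby-step giant-step with m = ceil(sqrt(52)) = 8.
Baby table (2^j mod 53 for j=0..7):
  0:1  1:2  2:4  3:8  4:16  5:32  6:11  7:22
Giant step factor: 2^(-8) ≡ 47 (mod 53).
Scan 26·47^i mod 53 for i = 0, 1, …:
  i=0: 26   i=1: 3   i=2: 35   i=3: 2
Match at i=3, j=1: x = 3·8 + 1 = 25.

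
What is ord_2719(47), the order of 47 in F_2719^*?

1359

The order of 47 must divide p − 1 = 2718 = 2 · 3^2 · 151.
Divisors: 1, 2, 3, 6, 9, 18, 151, 302, 453, 906, 1359, 2718.
Check each in increasing order: 47^1 ≡ 47;  47^2 ≡ 2209;  47^3 ≡ 501;  47^6 ≡ 853;  47^9 ≡ 470;  47^18 ≡ 661;  47^151 ≡ 1497;  47^302 ≡ 553;  47^453 ≡ 1265;  47^906 ≡ 1453;  47^1359 ≡ 1.
Smallest exponent giving 1 is 1359.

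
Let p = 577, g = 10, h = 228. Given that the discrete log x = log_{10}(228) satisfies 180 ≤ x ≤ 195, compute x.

184

Compute 10^180 mod 577 = 406, then multiply by 10 repeatedly:
  10^180=406  10^181=21  10^182=210  10^183=369  10^184=228
Found 228 at exponent 184.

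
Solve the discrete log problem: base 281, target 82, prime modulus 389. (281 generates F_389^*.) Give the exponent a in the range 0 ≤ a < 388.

247

Baby-step giant-step with m = ceil(sqrt(388)) = 20.
Baby table (281^j mod 389 for j=0..19):
  0:1  1:281  2:383  3:259  4:36  5:2  6:173  7:377
  8:129  9:72  10:4  11:346  12:365  13:258  14:144  15:8
  16:303  17:341  18:127  19:288
Giant step factor: 281^(-20) ≡ 73 (mod 389).
Scan 82·73^i mod 389 for i = 0, 1, …:
  i=0: 82   i=1: 151   i=2: 131   i=3: 227
  i=4: 233   i=5: 282   i=6: 358   i=7: 71
  i=8: 126   i=9: 251   i=10: 40   i=11: 197
  i=12: 377
Match at i=12, j=7: a = 12·20 + 7 = 247.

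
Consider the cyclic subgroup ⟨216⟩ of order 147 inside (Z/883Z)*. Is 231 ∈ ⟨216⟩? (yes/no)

no

231 ∈ ⟨216⟩ iff 231^147 ≡ 1 (mod 883), since |⟨216⟩| = 147.
231^147 mod 883 = 882.
Since 882 ≠ 1, 231 does not lie in the subgroup.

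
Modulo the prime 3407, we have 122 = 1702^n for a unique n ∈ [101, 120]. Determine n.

114

Compute 1702^101 mod 3407 = 2279, then multiply by 1702 repeatedly:
  1702^101=2279  1702^102=1692  1702^103=869  1702^104=400  1702^105=2807
  1702^106=900  1702^107=2057  1702^108=2025  1702^109=2073  1702^110=2001
  1702^111=2109  1702^112=1947  1702^113=2190  1702^114=122
Found 122 at exponent 114.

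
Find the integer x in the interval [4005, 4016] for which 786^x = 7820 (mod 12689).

4005

Compute 786^4005 mod 12689 = 7820, then multiply by 786 repeatedly:
  786^4005=7820
Found 7820 at exponent 4005.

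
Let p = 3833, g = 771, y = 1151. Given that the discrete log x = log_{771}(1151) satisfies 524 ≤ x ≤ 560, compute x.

529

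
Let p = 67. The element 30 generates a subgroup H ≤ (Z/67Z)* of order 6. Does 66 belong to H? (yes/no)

yes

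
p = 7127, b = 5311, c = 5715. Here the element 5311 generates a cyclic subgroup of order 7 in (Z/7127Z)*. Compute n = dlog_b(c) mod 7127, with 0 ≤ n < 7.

Successive powers of 5311 modulo 7127:
  5311^0=1  5311^1=5311  5311^2=5182  5311^3=4255  5311^4=5715
So 5311^4 ≡ 5715 (mod 7127), giving n = 4.

4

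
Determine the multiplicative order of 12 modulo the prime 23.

11

The order of 12 must divide p − 1 = 22 = 2 · 11.
Divisors: 1, 2, 11, 22.
Check each in increasing order: 12^1 ≡ 12;  12^2 ≡ 6;  12^11 ≡ 1.
Smallest exponent giving 1 is 11.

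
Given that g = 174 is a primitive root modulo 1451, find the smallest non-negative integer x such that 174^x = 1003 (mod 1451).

Baby-step giant-step with m = ceil(sqrt(1450)) = 39.
Baby table (174^j mod 1451 for j=0..38):
  0:1  1:174  2:1256  3:894  4:299  5:1241  6:1186  7:322
  8:890  9:1054  10:570  11:512  12:577  13:279  14:663  15:733
  16:1305  17:714  18:901  19:66  20:1327  21:189  22:964  23:871
  24:650  25:1373  26:938  27:700  28:1367  29:1345  30:419  31:356
  32:1002  33:228  34:495  35:521  36:692  37:1426  38:3
Giant step factor: 174^(-39) ≡ 1287 (mod 1451).
Scan 1003·1287^i mod 1451 for i = 0, 1, …:
  i=0: 1003   i=1: 922   i=2: 1147   i=3: 522
  i=4: 1
Match at i=4, j=0: x = 4·39 + 0 = 156.

156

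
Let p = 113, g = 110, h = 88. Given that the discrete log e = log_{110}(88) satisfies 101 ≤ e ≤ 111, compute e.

Compute 110^101 mod 113 = 55, then multiply by 110 repeatedly:
  110^101=55  110^102=61  110^103=43  110^104=97  110^105=48
  110^106=82  110^107=93  110^108=60  110^109=46  110^110=88
Found 88 at exponent 110.

110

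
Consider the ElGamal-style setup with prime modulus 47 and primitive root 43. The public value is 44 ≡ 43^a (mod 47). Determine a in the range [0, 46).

Successive powers of 43 modulo 47:
  43^0=1  43^1=43  43^2=16  43^3=30  43^4=21  43^5=10
  43^6=7  43^7=19  43^8=18  43^9=22  43^10=6  43^11=23
  43^12=2  43^13=39  43^14=32  43^15=13  43^16=42  43^17=20
  43^18=14  43^19=38  43^20=36  43^21=44
So 43^21 ≡ 44 (mod 47), giving a = 21.

21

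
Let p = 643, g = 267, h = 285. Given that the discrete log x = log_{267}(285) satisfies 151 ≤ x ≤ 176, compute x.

173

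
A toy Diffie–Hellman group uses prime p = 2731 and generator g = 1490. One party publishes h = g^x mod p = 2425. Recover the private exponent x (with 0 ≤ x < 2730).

1809

Baby-step giant-step with m = ceil(sqrt(2730)) = 53.
Baby table (1490^j mod 2731 for j=0..52):
  0:1  1:1490  2:2528  3:671  4:244  5:337  6:2357  7:2595
  8:2185  9:298  10:1598  11:2319  12:595  13:1706  14:2110  15:519
  16:437  17:1152  18:1412  19:1010  20:119  21:2526  22:422  23:650
  24:1726  25:1869  26:1921  27:202  28:570  29:2690  30:1723  31:130
  32:2530  33:920  34:2569  35:1679  36:114  37:538  38:1437  39:26
  40:506  41:184  42:1060  43:882  44:569  45:1200  46:1926  47:2190
  48:2286  49:583  50:212  51:1815  52:660
Giant step factor: 1490^(-53) ≡ 330 (mod 2731).
Scan 2425·330^i mod 2731 for i = 0, 1, …:
  i=0: 2425   i=1: 67   i=2: 262   i=3: 1799
  i=4: 1043   i=5: 84   i=6: 410   i=7: 1481
  i=8: 2612   i=9: 1695     …   i=33: 132
  i=34: 2595
Match at i=34, j=7: x = 34·53 + 7 = 1809.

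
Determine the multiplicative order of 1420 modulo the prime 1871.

The order of 1420 must divide p − 1 = 1870 = 2 · 5 · 11 · 17.
Divisors: 1, 2, 5, 10, 11, 17, 22, 34, 55, 85, 110, 170, 187, 374, 935, 1870.
Check each in increasing order: 1420^1 ≡ 1420;  1420^2 ≡ 1333;  1420^5 ≡ 426;  1420^10 ≡ 1860;  1420^11 ≡ 1219;  1420^17 ≡ 831;  1420^22 ≡ 387;  1420^34 ≡ 162;  1420^55 ≡ 1844;  1420^85 ≡ 388;  1420^110 ≡ 729;  1420^170 ≡ 864;  1420^187 ≡ 1391;  1420^374 ≡ 267;  1420^935 ≡ 1870;  1420^1870 ≡ 1.
Smallest exponent giving 1 is 1870.

1870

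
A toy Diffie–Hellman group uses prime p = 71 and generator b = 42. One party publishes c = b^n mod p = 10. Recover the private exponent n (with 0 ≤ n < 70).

18

Successive powers of 42 modulo 71:
  42^0=1  42^1=42  42^2=60  42^3=35  42^4=50  42^5=41
  42^6=18  42^7=46  42^8=15  42^9=62  42^10=48  42^11=28
  42^12=40  42^13=47  42^14=57  42^15=51  42^16=12  42^17=7
  42^18=10
So 42^18 ≡ 10 (mod 71), giving n = 18.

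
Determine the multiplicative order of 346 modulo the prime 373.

The order of 346 must divide p − 1 = 372 = 2^2 · 3 · 31.
Divisors: 1, 2, 3, 4, 6, 12, 31, 62, 93, 124, 186, 372.
Check each in increasing order: 346^1 ≡ 346;  346^2 ≡ 356;  346^3 ≡ 86;  346^4 ≡ 289;  346^6 ≡ 309;  346^12 ≡ 366;  346^31 ≡ 1.
Smallest exponent giving 1 is 31.

31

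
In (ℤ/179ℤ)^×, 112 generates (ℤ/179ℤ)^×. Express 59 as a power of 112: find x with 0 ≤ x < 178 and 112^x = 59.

Successive powers of 112 modulo 179:
  112^0=1  112^1=112  112^2=14  112^3=136  112^4=17  112^5=114
  112^6=59
So 112^6 ≡ 59 (mod 179), giving x = 6.

6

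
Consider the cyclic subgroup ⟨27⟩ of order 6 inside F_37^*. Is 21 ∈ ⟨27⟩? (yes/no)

no

⟨27⟩ has order 6; its elements mod 37 are {1, 10, 11, 26, 27, 36}.
21 is not in this set.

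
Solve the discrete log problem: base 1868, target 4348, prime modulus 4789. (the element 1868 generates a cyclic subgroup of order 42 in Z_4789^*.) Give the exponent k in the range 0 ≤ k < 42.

11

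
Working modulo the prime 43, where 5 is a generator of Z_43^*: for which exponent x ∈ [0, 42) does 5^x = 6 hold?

28

Baby-step giant-step with m = ceil(sqrt(42)) = 7.
Baby table (5^j mod 43 for j=0..6):
  0:1  1:5  2:25  3:39  4:23  5:29  6:16
Giant step factor: 5^(-7) ≡ 7 (mod 43).
Scan 6·7^i mod 43 for i = 0, 1, …:
  i=0: 6   i=1: 42   i=2: 36   i=3: 37
  i=4: 1
Match at i=4, j=0: x = 4·7 + 0 = 28.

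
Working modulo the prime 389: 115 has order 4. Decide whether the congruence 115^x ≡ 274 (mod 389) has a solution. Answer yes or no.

yes

⟨115⟩ has order 4; its elements mod 389 are {1, 115, 274, 388}.
274 is in this set.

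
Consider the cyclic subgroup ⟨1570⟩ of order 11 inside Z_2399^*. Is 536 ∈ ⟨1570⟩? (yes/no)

no

⟨1570⟩ has order 11; its elements mod 2399 are {1, 63, 551, 952, 1058, 1127, 1327, 1430, 1570, 1881, 2035}.
536 is not in this set.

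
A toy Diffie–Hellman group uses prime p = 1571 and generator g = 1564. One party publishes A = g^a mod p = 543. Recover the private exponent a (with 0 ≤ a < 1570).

125

Baby-step giant-step with m = ceil(sqrt(1570)) = 40.
Baby table (1564^j mod 1571 for j=0..39):
  0:1  1:1564  2:49  3:1228  4:830  5:474  6:1395  7:1232
  8:802  9:670  10:23  11:1410  12:1127  13:1537  14:238  15:1476
  16:665  17:58  18:1165  19:1271  20:529  21:1010  22:785  23:789
  24:761  25:957  26:1156  27:1334  28:88  29:955  30:1170  31:1236
  32:774  33:866  34:222  35:17  36:1452  37:833  38:453  39:1542
Giant step factor: 1564^(-40) ≡ 178 (mod 1571).
Scan 543·178^i mod 1571 for i = 0, 1, …:
  i=0: 543   i=1: 823   i=2: 391   i=3: 474
Match at i=3, j=5: a = 3·40 + 5 = 125.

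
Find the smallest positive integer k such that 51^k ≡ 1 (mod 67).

66

The order of 51 must divide p − 1 = 66 = 2 · 3 · 11.
Divisors: 1, 2, 3, 6, 11, 22, 33, 66.
Check each in increasing order: 51^1 ≡ 51;  51^2 ≡ 55;  51^3 ≡ 58;  51^6 ≡ 14;  51^11 ≡ 38;  51^22 ≡ 37;  51^33 ≡ 66;  51^66 ≡ 1.
Smallest exponent giving 1 is 66.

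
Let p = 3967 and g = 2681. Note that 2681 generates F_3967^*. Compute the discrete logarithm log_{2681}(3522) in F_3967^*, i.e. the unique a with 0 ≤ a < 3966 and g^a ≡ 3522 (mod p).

Baby-step giant-step with m = ceil(sqrt(3966)) = 63.
Baby table (2681^j mod 3967 for j=0..62):
  0:1  1:2681  2:3524  3:2417  4:1866  5:359  6:2465  7:3610
  8:2897  9:3438  10:1937  11:294  12:2748  13:669  14:505  15:1158
  16:2404  17:2716  18:2151  19:2780  20:3154  21:2197  22:3129  23:2611
  24:2303  25:1691  26:3257  27:650  28:1137  29:1641  30:118  31:2965
  32:3264  33:3549  34:2003  35:2692  36:1279  37:1511  38:684  39:1050
  40:2447  41:2956  42:2937  43:3569  44:85  45:1766  46:2015  47:3128
  48:3897  49:2746  50:3241  51:1391  52:291  53:2639  54:1998  55:1188
  56:3494  57:1327  58:3255  59:3222  60:2023  61:774  62:353
Giant step factor: 2681^(-63) ≡ 3282 (mod 3967).
Scan 3522·3282^i mod 3967 for i = 0, 1, …:
  i=0: 3522   i=1: 3333   i=2: 1887   i=3: 647
  i=4: 1109   i=5: 1999   i=6: 3267   i=7: 3460
  i=8: 2166   i=9: 3915     …   i=15: 2236
  i=16: 3569
Match at i=16, j=43: a = 16·63 + 43 = 1051.

1051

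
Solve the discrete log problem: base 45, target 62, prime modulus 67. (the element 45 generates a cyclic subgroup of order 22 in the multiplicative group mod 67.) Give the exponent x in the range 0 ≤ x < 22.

14

Successive powers of 45 modulo 67:
  45^0=1  45^1=45  45^2=15  45^3=5  45^4=24  45^5=8
  45^6=25  45^7=53  45^8=40  45^9=58  45^10=64  45^11=66
  45^12=22  45^13=52  45^14=62
So 45^14 ≡ 62 (mod 67), giving x = 14.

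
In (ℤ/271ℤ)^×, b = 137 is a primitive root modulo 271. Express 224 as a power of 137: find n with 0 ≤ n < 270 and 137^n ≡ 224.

Baby-step giant-step with m = ceil(sqrt(270)) = 17.
Baby table (137^j mod 271 for j=0..16):
  0:1  1:137  2:70  3:105  4:22  5:33  6:185  7:142
  8:213  9:184  10:5  11:143  12:79  13:254  14:110  15:165
  16:112
Giant step factor: 137^(-17) ≡ 221 (mod 271).
Scan 224·221^i mod 271 for i = 0, 1, …:
  i=0: 224   i=1: 182   i=2: 114   i=3: 262
  i=4: 179   i=5: 264   i=6: 79
Match at i=6, j=12: n = 6·17 + 12 = 114.

114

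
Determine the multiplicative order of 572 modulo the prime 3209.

The order of 572 must divide p − 1 = 3208 = 2^3 · 401.
Divisors: 1, 2, 4, 8, 401, 802, 1604, 3208.
Check each in increasing order: 572^1 ≡ 572;  572^2 ≡ 3075;  572^4 ≡ 1911;  572^8 ≡ 79;  572^401 ≡ 3208;  572^802 ≡ 1.
Smallest exponent giving 1 is 802.

802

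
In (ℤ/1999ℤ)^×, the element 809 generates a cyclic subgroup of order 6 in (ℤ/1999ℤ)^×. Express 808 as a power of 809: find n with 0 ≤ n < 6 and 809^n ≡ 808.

Successive powers of 809 modulo 1999:
  809^0=1  809^1=809  809^2=808
So 809^2 ≡ 808 (mod 1999), giving n = 2.

2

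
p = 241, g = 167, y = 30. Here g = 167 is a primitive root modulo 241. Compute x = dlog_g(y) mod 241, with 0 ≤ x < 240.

210

Baby-step giant-step with m = ceil(sqrt(240)) = 16.
Baby table (167^j mod 241 for j=0..15):
  0:1  1:167  2:174  3:138  4:151  5:153  6:5  7:112
  8:147  9:208  10:32  11:42  12:25  13:78  14:12  15:76
Giant step factor: 167^(-16) ≡ 119 (mod 241).
Scan 30·119^i mod 241 for i = 0, 1, …:
  i=0: 30   i=1: 196   i=2: 188   i=3: 200
  i=4: 182   i=5: 209   i=6: 48   i=7: 169
  i=8: 108   i=9: 79   i=10: 2   i=11: 238
  i=12: 125   i=13: 174
Match at i=13, j=2: x = 13·16 + 2 = 210.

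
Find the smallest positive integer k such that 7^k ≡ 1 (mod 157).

The order of 7 must divide p − 1 = 156 = 2^2 · 3 · 13.
Divisors: 1, 2, 3, 4, 6, 12, 13, 26, 39, 52, 78, 156.
Check each in increasing order: 7^1 ≡ 7;  7^2 ≡ 49;  7^3 ≡ 29;  7^4 ≡ 46;  7^6 ≡ 56;  7^12 ≡ 153;  7^13 ≡ 129;  7^26 ≡ 156;  7^39 ≡ 28;  7^52 ≡ 1.
Smallest exponent giving 1 is 52.

52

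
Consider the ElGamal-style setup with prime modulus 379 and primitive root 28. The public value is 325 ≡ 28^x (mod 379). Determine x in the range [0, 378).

247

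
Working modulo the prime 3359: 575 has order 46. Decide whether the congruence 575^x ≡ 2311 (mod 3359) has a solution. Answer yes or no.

no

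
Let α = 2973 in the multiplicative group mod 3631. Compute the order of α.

363

The order of 2973 must divide p − 1 = 3630 = 2 · 3 · 5 · 11^2.
Divisors: 1, 2, 3, 5, 6, 10, 11, 15, 22, 30, 33, 55, 66, 110, 121, 165, 242, 330, 363, 605, 726, 1210, 1815, 3630.
Check each in increasing order: 2973^1 ≡ 2973;  2973^2 ≡ 875;  2973^3 ≡ 1579;  2973^5 ≡ 1845;  2973^6 ≡ 2375;  2973^10 ≡ 1778;  2973^11 ≡ 2889;  2973^15 ≡ 1617;  2973^22 ≡ 2283;  2973^30 ≡ 369;  2973^33 ≡ 1691;  2973^55 ≡ 800;  2973^66 ≡ 1884;  2973^110 ≡ 944;  2973^121 ≡ 335;  2973^165 ≡ 3583;  2973^242 ≡ 3295;  2973^330 ≡ 2304;  2973^363 ≡ 1.
Smallest exponent giving 1 is 363.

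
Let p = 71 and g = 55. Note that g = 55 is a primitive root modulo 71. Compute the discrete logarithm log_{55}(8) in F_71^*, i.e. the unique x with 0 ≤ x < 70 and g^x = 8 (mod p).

62

Baby-step giant-step with m = ceil(sqrt(70)) = 9.
Baby table (55^j mod 71 for j=0..8):
  0:1  1:55  2:43  3:22  4:3  5:23  6:58  7:66
  8:9
Giant step factor: 55^(-9) ≡ 35 (mod 71).
Scan 8·35^i mod 71 for i = 0, 1, …:
  i=0: 8   i=1: 67   i=2: 2   i=3: 70
  i=4: 36   i=5: 53   i=6: 9
Match at i=6, j=8: x = 6·9 + 8 = 62.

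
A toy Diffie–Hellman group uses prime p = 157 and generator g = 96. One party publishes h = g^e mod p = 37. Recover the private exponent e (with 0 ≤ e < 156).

Baby-step giant-step with m = ceil(sqrt(156)) = 13.
Baby table (96^j mod 157 for j=0..12):
  0:1  1:96  2:110  3:41  4:11  5:114  6:111  7:137
  8:121  9:155  10:122  11:94  12:75
Giant step factor: 96^(-13) ≡ 107 (mod 157).
Scan 37·107^i mod 157 for i = 0, 1, …:
  i=0: 37   i=1: 34   i=2: 27   i=3: 63
  i=4: 147   i=5: 29   i=6: 120   i=7: 123
  i=8: 130   i=9: 94
Match at i=9, j=11: e = 9·13 + 11 = 128.

128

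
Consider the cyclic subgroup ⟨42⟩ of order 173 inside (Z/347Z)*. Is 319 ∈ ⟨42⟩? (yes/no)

319 ∈ ⟨42⟩ iff 319^173 ≡ 1 (mod 347), since |⟨42⟩| = 173.
319^173 mod 347 = 1.
Since 1 = 1, 319 lies in the subgroup.

yes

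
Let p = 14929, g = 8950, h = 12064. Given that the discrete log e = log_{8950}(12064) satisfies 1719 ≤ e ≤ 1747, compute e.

Compute 8950^1719 mod 14929 = 14211, then multiply by 8950 repeatedly:
  8950^1719=14211  8950^1720=8299  8950^1721=4275  8950^1722=13152  8950^1723=10164
  8950^1724=5403  8950^1725=1819  8950^1726=7440  8950^1727=4660  8950^1728=10303
  8950^1729=10346  8950^1730=7042  8950^1731=10591  8950^1732=5229  8950^1733=12064
Found 12064 at exponent 1733.

1733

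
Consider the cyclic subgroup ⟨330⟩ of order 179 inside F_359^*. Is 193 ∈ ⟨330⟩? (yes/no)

yes

193 ∈ ⟨330⟩ iff 193^179 ≡ 1 (mod 359), since |⟨330⟩| = 179.
193^179 mod 359 = 1.
Since 1 = 1, 193 lies in the subgroup.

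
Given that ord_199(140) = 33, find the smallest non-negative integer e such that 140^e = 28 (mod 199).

14

Successive powers of 140 modulo 199:
  140^0=1  140^1=140  140^2=98  140^3=188  140^4=52  140^5=116
  140^6=121  140^7=25  140^8=117  140^9=62  140^10=123  140^11=106
  140^12=114  140^13=40  140^14=28
So 140^14 ≡ 28 (mod 199), giving e = 14.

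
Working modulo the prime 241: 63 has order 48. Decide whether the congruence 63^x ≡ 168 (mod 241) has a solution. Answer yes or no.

no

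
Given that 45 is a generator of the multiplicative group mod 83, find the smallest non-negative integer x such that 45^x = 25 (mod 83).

78

Baby-step giant-step with m = ceil(sqrt(82)) = 10.
Baby table (45^j mod 83 for j=0..9):
  0:1  1:45  2:33  3:74  4:10  5:35  6:81  7:76
  8:17  9:18
Giant step factor: 45^(-10) ≡ 29 (mod 83).
Scan 25·29^i mod 83 for i = 0, 1, …:
  i=0: 25   i=1: 61   i=2: 26   i=3: 7
  i=4: 37   i=5: 77   i=6: 75   i=7: 17
Match at i=7, j=8: x = 7·10 + 8 = 78.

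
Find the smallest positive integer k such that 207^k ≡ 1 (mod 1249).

416

The order of 207 must divide p − 1 = 1248 = 2^5 · 3 · 13.
Divisors: 1, 2, 3, 4, 6, 8, 12, 13, 16, 24, 26, 32, 39, 48, 52, 78, 96, 104, 156, 208, 312, 416, 624, 1248.
Check each in increasing order: 207^1 ≡ 207;  207^2 ≡ 383;  207^3 ≡ 594;  207^4 ≡ 556;  207^6 ≡ 618;  207^8 ≡ 633;  207^12 ≡ 979;  207^13 ≡ 315;  207^16 ≡ 1009;  207^24 ≡ 458;  207^26 ≡ 554;  207^32 ≡ 146;  207^39 ≡ 899;  207^48 ≡ 1181;  207^52 ≡ 911;  207^78 ≡ 98;  207^96 ≡ 877;  207^104 ≡ 585;  207^156 ≡ 861;  207^208 ≡ 1248;  207^312 ≡ 664;  207^416 ≡ 1.
Smallest exponent giving 1 is 416.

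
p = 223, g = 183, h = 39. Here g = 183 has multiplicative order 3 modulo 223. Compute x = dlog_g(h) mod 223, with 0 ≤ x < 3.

2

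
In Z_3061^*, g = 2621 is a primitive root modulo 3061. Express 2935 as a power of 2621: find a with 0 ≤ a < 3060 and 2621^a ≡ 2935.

25

Successive powers of 2621 modulo 3061:
  2621^0=1  2621^1=2621  2621^2=757  2621^3=569  2621^4=642  2621^5=2193
  2621^6=2356  2621^7=1039  2621^8=1990  2621^9=2907  2621^10=418  2621^11=2801
  2621^12=1143  2621^13=2145  2621^14=2049  2621^15=1435  2621^16=2227  2621^17=2701
  2621^18=2289  2621^19=2970  2621^20=247  2621^21=1516  2621^22=258  2621^23=2798
  2621^24=2463  2621^25=2935
So 2621^25 ≡ 2935 (mod 3061), giving a = 25.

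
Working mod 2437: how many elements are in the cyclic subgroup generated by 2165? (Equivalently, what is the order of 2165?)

2436

The order of 2165 must divide p − 1 = 2436 = 2^2 · 3 · 7 · 29.
Divisors: 1, 2, 3, 4, 6, 7, 12, 14, 21, 28, 29, 42, 58, 84, 87, 116, 174, 203, 348, 406, 609, 812, 1218, 2436.
Check each in increasing order: 2165^1 ≡ 2165;  2165^2 ≡ 874;  2165^3 ≡ 1098;  2165^4 ≡ 1095;  2165^6 ≡ 1726;  2165^7 ≡ 869;  2165^12 ≡ 1062;  2165^14 ≡ 2128;  2165^21 ≡ 1986;  2165^28 ≡ 438;  2165^29 ≡ 277;  2165^42 ≡ 1130;  2165^58 ≡ 1182;  2165^84 ≡ 2349;  2165^87 ≡ 856;  2165^116 ≡ 723;  2165^174 ≡ 1636;  2165^203 ≡ 2327;  2165^348 ≡ 670;  2165^406 ≡ 2352;  2165^609 ≡ 2039;  2165^812 ≡ 2351;  2165^1218 ≡ 2436;  2165^2436 ≡ 1.
Smallest exponent giving 1 is 2436.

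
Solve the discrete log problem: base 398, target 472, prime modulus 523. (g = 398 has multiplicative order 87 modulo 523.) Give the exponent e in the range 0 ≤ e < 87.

83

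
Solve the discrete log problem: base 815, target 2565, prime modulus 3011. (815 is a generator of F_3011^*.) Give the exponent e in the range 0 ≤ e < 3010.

Baby-step giant-step with m = ceil(sqrt(3010)) = 55.
Baby table (815^j mod 3011 for j=0..54):
  0:1  1:815  2:1805  3:1707  4:123  5:882  6:2212  7:2202
  8:74  9:90  10:1086  11:2867  12:69  13:2037  14:1094  15:354
  16:2465  17:638  18:2078  19:1388  20:2095  21:188  22:2670  23:2108
  24:1750  25:2047  26:211  27:338  28:1469  29:1868  30:1865  31:2431
  32:27  33:928  34:559  35:924  36:310  37:2737  38:2515  39:2245
  40:1998  41:2430  42:2223  43:2134  44:1863  45:801  46:2439  47:525
  48:313  49:2171  50:1908  51:1344  52:2367  53:2065  54:2837
Giant step factor: 815^(-55) ≡ 1264 (mod 3011).
Scan 2565·1264^i mod 3011 for i = 0, 1, …:
  i=0: 2565   i=1: 2324   i=2: 1811   i=3: 744
  i=4: 984   i=5: 233   i=6: 2445   i=7: 1194
  i=8: 705   i=9: 2875     …   i=23: 2429
  i=24: 2047
Match at i=24, j=25: e = 24·55 + 25 = 1345.

1345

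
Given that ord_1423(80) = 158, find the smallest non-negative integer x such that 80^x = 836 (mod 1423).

78

Baby-step giant-step with m = ceil(sqrt(158)) = 13.
Baby table (80^j mod 1423 for j=0..12):
  0:1  1:80  2:708  3:1143  4:368  5:980  6:135  7:839
  8:239  9:621  10:1298  11:1384  12:1149
Giant step factor: 80^(-13) ≡ 834 (mod 1423).
Scan 836·834^i mod 1423 for i = 0, 1, …:
  i=0: 836   i=1: 1377   i=2: 57   i=3: 579
  i=4: 489   i=5: 848   i=6: 1
Match at i=6, j=0: x = 6·13 + 0 = 78.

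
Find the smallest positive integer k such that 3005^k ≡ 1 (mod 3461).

3460

The order of 3005 must divide p − 1 = 3460 = 2^2 · 5 · 173.
Divisors: 1, 2, 4, 5, 10, 20, 173, 346, 692, 865, 1730, 3460.
Check each in increasing order: 3005^1 ≡ 3005;  3005^2 ≡ 276;  3005^4 ≡ 34;  3005^5 ≡ 1801;  3005^10 ≡ 644;  3005^20 ≡ 2877;  3005^173 ≡ 520;  3005^346 ≡ 442;  3005^692 ≡ 1548;  3005^865 ≡ 2008;  3005^1730 ≡ 3460;  3005^3460 ≡ 1.
Smallest exponent giving 1 is 3460.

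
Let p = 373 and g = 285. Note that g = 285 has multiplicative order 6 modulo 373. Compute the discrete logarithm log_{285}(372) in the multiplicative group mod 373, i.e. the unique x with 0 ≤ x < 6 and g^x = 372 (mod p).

3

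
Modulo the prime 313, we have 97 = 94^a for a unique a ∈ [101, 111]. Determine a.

102

Compute 94^101 mod 313 = 31, then multiply by 94 repeatedly:
  94^101=31  94^102=97
Found 97 at exponent 102.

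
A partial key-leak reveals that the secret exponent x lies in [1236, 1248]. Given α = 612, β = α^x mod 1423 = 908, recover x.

1244

Compute 612^1236 mod 1423 = 875, then multiply by 612 repeatedly:
  612^1236=875  612^1237=452  612^1238=562  612^1239=1001  612^1240=722
  612^1241=734  612^1242=963  612^1243=234  612^1244=908
Found 908 at exponent 1244.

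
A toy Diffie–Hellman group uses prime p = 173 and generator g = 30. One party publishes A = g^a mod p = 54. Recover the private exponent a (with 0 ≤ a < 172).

Baby-step giant-step with m = ceil(sqrt(172)) = 14.
Baby table (30^j mod 173 for j=0..13):
  0:1  1:30  2:35  3:12  4:14  5:74  6:144  7:168
  8:23  9:171  10:113  11:103  12:149  13:145
Giant step factor: 30^(-14) ≡ 90 (mod 173).
Scan 54·90^i mod 173 for i = 0, 1, …:
  i=0: 54   i=1: 16   i=2: 56   i=3: 23
Match at i=3, j=8: a = 3·14 + 8 = 50.

50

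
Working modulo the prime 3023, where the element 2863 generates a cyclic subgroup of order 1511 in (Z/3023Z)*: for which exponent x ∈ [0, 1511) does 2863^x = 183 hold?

Baby-step giant-step with m = ceil(sqrt(1511)) = 39.
Baby table (2863^j mod 3023 for j=0..38):
  0:1  1:2863  2:1416  3:165  4:807  5:869  6:18  7:143
  8:1304  9:2970  10:2434  11:527  12:324  13:2574  14:2311  15:2069
  16:1490  17:417  18:2809  19:987  20:2299  21:966  22:2636  23:1460
  24:2194  25:2651  26:2083  27:2273  28:2103  29:2096  30:193  31:2373
  32:1218  33:1615  34:1578  35:1452  36:451  37:392  38:763
Giant step factor: 2863^(-39) ≡ 2937 (mod 3023).
Scan 183·2937^i mod 3023 for i = 0, 1, …:
  i=0: 183   i=1: 2400   i=2: 2187   i=3: 2367
  i=4: 2002   i=5: 139   i=6: 138   i=7: 224
  i=8: 1897   i=9: 100     …   i=13: 2399
  i=14: 2273
Match at i=14, j=27: x = 14·39 + 27 = 573.

573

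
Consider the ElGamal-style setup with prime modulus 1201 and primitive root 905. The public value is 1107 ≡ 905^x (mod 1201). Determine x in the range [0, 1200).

Baby-step giant-step with m = ceil(sqrt(1200)) = 35.
Baby table (905^j mod 1201 for j=0..34):
  0:1  1:905  2:1144  3:58  4:847  5:297  6:962  7:1086
  8:412  9:550  10:536  11:1077  12:674  13:1063  14:14  15:660
  16:403  17:812  18:1049  19:555  20:257  21:792  22:964  23:494
  24:298  25:666  26:1029  27:470  28:196  29:833  30:838  31:559
  32:274  33:564  34:1196
Giant step factor: 905^(-35) ≡ 551 (mod 1201).
Scan 1107·551^i mod 1201 for i = 0, 1, …:
  i=0: 1107   i=1: 1050   i=2: 869   i=3: 821
  i=4: 795   i=5: 881   i=6: 227   i=7: 173
  i=8: 444   i=9: 841     …   i=33: 569
  i=34: 58
Match at i=34, j=3: x = 34·35 + 3 = 1193.

1193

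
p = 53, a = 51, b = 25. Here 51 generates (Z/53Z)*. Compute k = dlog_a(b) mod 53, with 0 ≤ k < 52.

42

Baby-step giant-step with m = ceil(sqrt(52)) = 8.
Baby table (51^j mod 53 for j=0..7):
  0:1  1:51  2:4  3:45  4:16  5:21  6:11  7:31
Giant step factor: 51^(-8) ≡ 47 (mod 53).
Scan 25·47^i mod 53 for i = 0, 1, …:
  i=0: 25   i=1: 9   i=2: 52   i=3: 6
  i=4: 17   i=5: 4
Match at i=5, j=2: k = 5·8 + 2 = 42.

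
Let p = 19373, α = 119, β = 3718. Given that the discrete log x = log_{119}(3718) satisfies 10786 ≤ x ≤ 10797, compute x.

10786

Compute 119^10786 mod 19373 = 3718, then multiply by 119 repeatedly:
  119^10786=3718
Found 3718 at exponent 10786.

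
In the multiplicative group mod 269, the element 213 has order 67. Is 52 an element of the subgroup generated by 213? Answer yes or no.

52 ∈ ⟨213⟩ iff 52^67 ≡ 1 (mod 269), since |⟨213⟩| = 67.
52^67 mod 269 = 1.
Since 1 = 1, 52 lies in the subgroup.

yes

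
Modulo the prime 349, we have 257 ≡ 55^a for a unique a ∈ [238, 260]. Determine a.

240

Compute 55^238 mod 349 = 73, then multiply by 55 repeatedly:
  55^238=73  55^239=176  55^240=257
Found 257 at exponent 240.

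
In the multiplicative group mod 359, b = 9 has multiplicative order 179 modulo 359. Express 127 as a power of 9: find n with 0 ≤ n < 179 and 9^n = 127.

Baby-step giant-step with m = ceil(sqrt(179)) = 14.
Baby table (9^j mod 359 for j=0..13):
  0:1  1:9  2:81  3:11  4:99  5:173  6:121  7:12
  8:108  9:254  10:132  11:111  12:281  13:16
Giant step factor: 9^(-14) ≡ 182 (mod 359).
Scan 127·182^i mod 359 for i = 0, 1, …:
  i=0: 127   i=1: 138   i=2: 345   i=3: 324
  i=4: 92   i=5: 230   i=6: 216   i=7: 181
  i=8: 273   i=9: 144   i=10: 1
Match at i=10, j=0: n = 10·14 + 0 = 140.

140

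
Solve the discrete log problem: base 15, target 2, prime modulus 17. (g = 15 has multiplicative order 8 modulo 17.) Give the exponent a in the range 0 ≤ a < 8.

5

Successive powers of 15 modulo 17:
  15^0=1  15^1=15  15^2=4  15^3=9  15^4=16  15^5=2
So 15^5 ≡ 2 (mod 17), giving a = 5.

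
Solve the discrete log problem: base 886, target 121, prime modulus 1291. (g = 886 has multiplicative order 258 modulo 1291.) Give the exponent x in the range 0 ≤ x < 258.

26

Baby-step giant-step with m = ceil(sqrt(258)) = 17.
Baby table (886^j mod 1291 for j=0..16):
  0:1  1:886  2:68  3:862  4:751  5:521  6:719  7:571
  8:1125  9:98  10:331  11:209  12:561  13:11  14:709  15:748
  16:445
Giant step factor: 886^(-17) ≡ 737 (mod 1291).
Scan 121·737^i mod 1291 for i = 0, 1, …:
  i=0: 121   i=1: 98
Match at i=1, j=9: x = 1·17 + 9 = 26.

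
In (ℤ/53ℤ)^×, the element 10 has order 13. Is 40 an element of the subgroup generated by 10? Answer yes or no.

40 ∈ ⟨10⟩ iff 40^13 ≡ 1 (mod 53), since |⟨10⟩| = 13.
40^13 mod 53 = 52.
Since 52 ≠ 1, 40 does not lie in the subgroup.

no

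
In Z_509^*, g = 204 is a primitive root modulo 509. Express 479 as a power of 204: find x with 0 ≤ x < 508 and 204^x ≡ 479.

270

Baby-step giant-step with m = ceil(sqrt(508)) = 23.
Baby table (204^j mod 509 for j=0..22):
  0:1  1:204  2:387  3:53  4:123  5:151  6:264  7:411
  8:368  9:249  10:405  11:162  12:472  13:87  14:442  15:75
  16:30  17:12  18:412  19:63  20:127  21:458  22:285
Giant step factor: 204^(-23) ≡ 192 (mod 509).
Scan 479·192^i mod 509 for i = 0, 1, …:
  i=0: 479   i=1: 348   i=2: 137   i=3: 345
  i=4: 70   i=5: 206   i=6: 359   i=7: 213
  i=8: 176   i=9: 198   i=10: 350   i=11: 12
Match at i=11, j=17: x = 11·23 + 17 = 270.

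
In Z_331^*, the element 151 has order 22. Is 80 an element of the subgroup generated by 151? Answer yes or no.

yes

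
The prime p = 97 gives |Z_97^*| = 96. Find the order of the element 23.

The order of 23 must divide p − 1 = 96 = 2^5 · 3.
Divisors: 1, 2, 3, 4, 6, 8, 12, 16, 24, 32, 48, 96.
Check each in increasing order: 23^1 ≡ 23;  23^2 ≡ 44;  23^3 ≡ 42;  23^4 ≡ 93;  23^6 ≡ 18;  23^8 ≡ 16;  23^12 ≡ 33;  23^16 ≡ 62;  23^24 ≡ 22;  23^32 ≡ 61;  23^48 ≡ 96;  23^96 ≡ 1.
Smallest exponent giving 1 is 96.

96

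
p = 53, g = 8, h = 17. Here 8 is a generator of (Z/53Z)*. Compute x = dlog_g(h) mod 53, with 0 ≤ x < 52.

38

Baby-step giant-step with m = ceil(sqrt(52)) = 8.
Baby table (8^j mod 53 for j=0..7):
  0:1  1:8  2:11  3:35  4:15  5:14  6:6  7:48
Giant step factor: 8^(-8) ≡ 49 (mod 53).
Scan 17·49^i mod 53 for i = 0, 1, …:
  i=0: 17   i=1: 38   i=2: 7   i=3: 25
  i=4: 6
Match at i=4, j=6: x = 4·8 + 6 = 38.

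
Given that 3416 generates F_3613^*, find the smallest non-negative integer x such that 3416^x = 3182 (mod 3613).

2116

Baby-step giant-step with m = ceil(sqrt(3612)) = 61.
Baby table (3416^j mod 3613 for j=0..60):
  0:1  1:3416  2:2679  3:3348  4:1623  5:1826  6:1578  7:3465
  8:252  9:938  10:3090  11:1867  12:727  13:1301  14:226  15:2447
  16:2083  17:1531  18:1885  19:794  20:2554  21:2682  22:2757  23:2434
  24:1031  25:2834  26:1717  27:1373  28:494  29:233  30:1068  31:2771
  32:3289  33:2407  34:2737  35:2761  36:1646  37:908  38:1774  39:983
  40:1451  41:3193  42:3254  43:2076  44:2910  45:1197  46:2649  47:2032
  48:739  49:2550  50:3470  51:2880  52:3494  53:1765  54:2756  55:2631
  56:1965  57:3099  58:94  59:3160  60:2529
Giant step factor: 3416^(-61) ≡ 1669 (mod 3613).
Scan 3182·1669^i mod 3613 for i = 0, 1, …:
  i=0: 3182   i=1: 3261   i=2: 1431   i=3: 146
  i=4: 1603   i=5: 1787   i=6: 1778   i=7: 1209
  i=8: 1767   i=9: 915     …   i=33: 515
  i=34: 3254
Match at i=34, j=42: x = 34·61 + 42 = 2116.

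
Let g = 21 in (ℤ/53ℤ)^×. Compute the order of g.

52

The order of 21 must divide p − 1 = 52 = 2^2 · 13.
Divisors: 1, 2, 4, 13, 26, 52.
Check each in increasing order: 21^1 ≡ 21;  21^2 ≡ 17;  21^4 ≡ 24;  21^13 ≡ 23;  21^26 ≡ 52;  21^52 ≡ 1.
Smallest exponent giving 1 is 52.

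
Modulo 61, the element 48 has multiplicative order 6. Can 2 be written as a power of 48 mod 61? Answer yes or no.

no

2 ∈ ⟨48⟩ iff 2^6 ≡ 1 (mod 61), since |⟨48⟩| = 6.
2^6 mod 61 = 3.
Since 3 ≠ 1, 2 does not lie in the subgroup.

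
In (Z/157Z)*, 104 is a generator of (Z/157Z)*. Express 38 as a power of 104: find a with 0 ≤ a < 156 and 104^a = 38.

101

Baby-step giant-step with m = ceil(sqrt(156)) = 13.
Baby table (104^j mod 157 for j=0..12):
  0:1  1:104  2:140  3:116  4:132  5:69  6:111  7:83
  8:154  9:2  10:51  11:123  12:75
Giant step factor: 104^(-13) ≡ 135 (mod 157).
Scan 38·135^i mod 157 for i = 0, 1, …:
  i=0: 38   i=1: 106   i=2: 23   i=3: 122
  i=4: 142   i=5: 16   i=6: 119   i=7: 51
Match at i=7, j=10: a = 7·13 + 10 = 101.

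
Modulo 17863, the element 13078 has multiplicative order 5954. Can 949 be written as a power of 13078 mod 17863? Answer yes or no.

949 ∈ ⟨13078⟩ iff 949^5954 ≡ 1 (mod 17863), since |⟨13078⟩| = 5954.
949^5954 mod 17863 = 1.
Since 1 = 1, 949 lies in the subgroup.

yes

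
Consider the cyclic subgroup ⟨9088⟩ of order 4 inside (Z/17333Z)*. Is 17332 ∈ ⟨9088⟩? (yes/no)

yes

⟨9088⟩ has order 4; its elements mod 17333 are {1, 8245, 9088, 17332}.
17332 is in this set.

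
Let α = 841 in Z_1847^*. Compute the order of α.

The order of 841 must divide p − 1 = 1846 = 2 · 13 · 71.
Divisors: 1, 2, 13, 26, 71, 142, 923, 1846.
Check each in increasing order: 841^1 ≡ 841;  841^2 ≡ 1727;  841^13 ≡ 1813;  841^26 ≡ 1156;  841^71 ≡ 1388;  841^142 ≡ 123;  841^923 ≡ 1.
Smallest exponent giving 1 is 923.

923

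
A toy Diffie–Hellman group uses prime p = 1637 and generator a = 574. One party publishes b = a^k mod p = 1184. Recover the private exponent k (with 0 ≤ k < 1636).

523

Baby-step giant-step with m = ceil(sqrt(1636)) = 41.
Baby table (574^j mod 1637 for j=0..40):
  0:1  1:574  2:439  3:1525  4:1192  5:1579  6:1085  7:730
  8:1585  9:1255  10:90  11:913  12:222  13:1379  14:875  15:1328
  16:1067  17:220  18:231  19:1634  20:1552  21:320  22:336  23:1335
  24:174  25:19  26:1084  27:156  28:1146  29:1367  30:535  31:971
  32:774  33:649  34:927  35:73  36:977  37:944  38:9  39:255
  40:677
Giant step factor: 574^(-41) ≡ 203 (mod 1637).
Scan 1184·203^i mod 1637 for i = 0, 1, …:
  i=0: 1184   i=1: 1350   i=2: 671   i=3: 342
  i=4: 672   i=5: 545   i=6: 956   i=7: 902
  i=8: 1399   i=9: 796   i=10: 1162   i=11: 158
  i=12: 971
Match at i=12, j=31: k = 12·41 + 31 = 523.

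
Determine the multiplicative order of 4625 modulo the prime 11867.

11866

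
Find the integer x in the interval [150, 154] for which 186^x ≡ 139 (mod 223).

152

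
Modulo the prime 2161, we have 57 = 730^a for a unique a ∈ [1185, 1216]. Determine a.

Compute 730^1185 mod 2161 = 57, then multiply by 730 repeatedly:
  730^1185=57
Found 57 at exponent 1185.

1185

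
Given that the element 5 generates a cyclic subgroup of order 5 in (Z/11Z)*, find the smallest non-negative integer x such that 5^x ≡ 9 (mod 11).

4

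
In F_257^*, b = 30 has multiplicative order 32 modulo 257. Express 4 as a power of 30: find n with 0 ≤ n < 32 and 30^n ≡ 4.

28

Successive powers of 30 modulo 257:
  30^0=1  30^1=30  30^2=129  30^3=15  30^4=193  30^5=136
  30^6=225  30^7=68  30^8=241  30^9=34  30^10=249  30^11=17
  30^12=253  30^13=137  30^14=255  30^15=197  30^16=256  30^17=227
  30^18=128  30^19=242  30^20=64  30^21=121  30^22=32  30^23=189
  30^24=16  30^25=223  30^26=8  30^27=240  30^28=4
So 30^28 ≡ 4 (mod 257), giving n = 28.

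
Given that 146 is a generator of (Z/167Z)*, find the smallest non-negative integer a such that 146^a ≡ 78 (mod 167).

25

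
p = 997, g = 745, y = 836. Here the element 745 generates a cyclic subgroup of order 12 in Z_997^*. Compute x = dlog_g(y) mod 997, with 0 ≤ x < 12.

3

Successive powers of 745 modulo 997:
  745^0=1  745^1=745  745^2=693  745^3=836
So 745^3 ≡ 836 (mod 997), giving x = 3.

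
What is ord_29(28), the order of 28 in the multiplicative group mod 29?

The order of 28 must divide p − 1 = 28 = 2^2 · 7.
Divisors: 1, 2, 4, 7, 14, 28.
Check each in increasing order: 28^1 ≡ 28;  28^2 ≡ 1.
Smallest exponent giving 1 is 2.

2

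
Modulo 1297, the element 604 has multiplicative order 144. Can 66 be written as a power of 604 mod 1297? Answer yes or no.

no

66 ∈ ⟨604⟩ iff 66^144 ≡ 1 (mod 1297), since |⟨604⟩| = 144.
66^144 mod 1297 = 931.
Since 931 ≠ 1, 66 does not lie in the subgroup.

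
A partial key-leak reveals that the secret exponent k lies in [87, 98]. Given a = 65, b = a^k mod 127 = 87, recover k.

96

Compute 65^87 mod 127 = 80, then multiply by 65 repeatedly:
  65^87=80  65^88=120  65^89=53  65^90=16  65^91=24
  65^92=36  65^93=54  65^94=81  65^95=58  65^96=87
Found 87 at exponent 96.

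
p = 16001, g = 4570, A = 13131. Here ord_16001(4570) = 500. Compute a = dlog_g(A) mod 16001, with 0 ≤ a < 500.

259

Baby-step giant-step with m = ceil(sqrt(500)) = 23.
Baby table (4570^j mod 16001 for j=0..22):
  0:1  1:4570  2:3595  3:12124  4:11218  5:15057  6:6190  7:14533
  8:11660  9:2870  10:11081  11:13006  12:9706  13:1648  14:10890  15:4190
  16:11104  17:6109  18:12386  19:8483  20:12888  21:14480  22:9465
Giant step factor: 4570^(-23) ≡ 12990 (mod 16001).
Scan 13131·12990^i mod 16001 for i = 0, 1, …:
  i=0: 13131   i=1: 1030   i=2: 2864   i=3: 1035
  i=4: 3810   i=5: 807   i=6: 2275   i=7: 14404
  i=8: 8267   i=9: 5619   i=10: 10249   i=11: 6190
Match at i=11, j=6: a = 11·23 + 6 = 259.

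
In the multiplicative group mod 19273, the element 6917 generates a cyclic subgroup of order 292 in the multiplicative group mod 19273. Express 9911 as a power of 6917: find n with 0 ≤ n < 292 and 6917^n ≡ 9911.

Baby-step giant-step with m = ceil(sqrt(292)) = 18.
Baby table (6917^j mod 19273 for j=0..17):
  0:1  1:6917  2:9303  3:15577  4:10039  5:18417  6:15132  7:15654
  8:3004  9:2374  10:362  11:17737  12:14184  13:11158  14:10794  15:17769
  16:4252  17:486
Giant step factor: 6917^(-18) ≡ 5156 (mod 19273).
Scan 9911·5156^i mod 19273 for i = 0, 1, …:
  i=0: 9911   i=1: 8393   i=2: 6423   i=3: 5974
  i=4: 3690   i=5: 3189   i=6: 2615   i=7: 11113
  i=8: 19272   i=9: 14117     …   i=15: 15406
  i=16: 9303
Match at i=16, j=2: n = 16·18 + 2 = 290.

290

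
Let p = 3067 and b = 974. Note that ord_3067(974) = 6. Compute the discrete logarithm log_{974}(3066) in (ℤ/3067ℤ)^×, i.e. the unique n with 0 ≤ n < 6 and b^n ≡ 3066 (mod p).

Successive powers of 974 modulo 3067:
  974^0=1  974^1=974  974^2=973  974^3=3066
So 974^3 ≡ 3066 (mod 3067), giving n = 3.

3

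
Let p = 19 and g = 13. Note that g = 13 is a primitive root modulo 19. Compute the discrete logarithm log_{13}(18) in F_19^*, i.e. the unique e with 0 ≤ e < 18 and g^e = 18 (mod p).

Successive powers of 13 modulo 19:
  13^0=1  13^1=13  13^2=17  13^3=12  13^4=4  13^5=14
  13^6=11  13^7=10  13^8=16  13^9=18
So 13^9 ≡ 18 (mod 19), giving e = 9.

9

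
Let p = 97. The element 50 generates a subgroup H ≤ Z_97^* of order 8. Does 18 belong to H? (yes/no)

no

⟨50⟩ has order 8; its elements mod 97 are {1, 22, 33, 47, 50, 64, 75, 96}.
18 is not in this set.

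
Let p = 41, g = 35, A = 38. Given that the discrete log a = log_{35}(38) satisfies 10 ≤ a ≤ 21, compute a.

15

Compute 35^10 mod 41 = 32, then multiply by 35 repeatedly:
  35^10=32  35^11=13  35^12=4  35^13=17  35^14=21
  35^15=38
Found 38 at exponent 15.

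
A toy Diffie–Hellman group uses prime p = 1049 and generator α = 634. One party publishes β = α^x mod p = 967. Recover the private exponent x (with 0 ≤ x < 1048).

805

Baby-step giant-step with m = ceil(sqrt(1048)) = 33.
Baby table (634^j mod 1049 for j=0..32):
  0:1  1:634  2:189  3:240  4:55  5:253  6:954  7:612
  8:927  9:278  10:20  11:92  12:633  13:604  14:51  15:864
  16:198  17:701  18:707  19:315  20:400  21:791  22:72  23:541
  24:1020  25:496  26:813  27:383  28:503  29:6  30:657  31:85
  32:391
Giant step factor: 634^(-33) ≡ 480 (mod 1049).
Scan 967·480^i mod 1049 for i = 0, 1, …:
  i=0: 967   i=1: 502   i=2: 739   i=3: 158
  i=4: 312   i=5: 802   i=6: 1026   i=7: 499
  i=8: 348   i=9: 249     …   i=23: 10
  i=24: 604
Match at i=24, j=13: x = 24·33 + 13 = 805.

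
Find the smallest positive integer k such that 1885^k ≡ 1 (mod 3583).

597

The order of 1885 must divide p − 1 = 3582 = 2 · 3^2 · 199.
Divisors: 1, 2, 3, 6, 9, 18, 199, 398, 597, 1194, 1791, 3582.
Check each in increasing order: 1885^1 ≡ 1885;  1885^2 ≡ 2472;  1885^3 ≡ 1820;  1885^6 ≡ 1708;  1885^9 ≡ 2099;  1885^18 ≡ 2294;  1885^199 ≡ 2544;  1885^398 ≡ 1038;  1885^597 ≡ 1.
Smallest exponent giving 1 is 597.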